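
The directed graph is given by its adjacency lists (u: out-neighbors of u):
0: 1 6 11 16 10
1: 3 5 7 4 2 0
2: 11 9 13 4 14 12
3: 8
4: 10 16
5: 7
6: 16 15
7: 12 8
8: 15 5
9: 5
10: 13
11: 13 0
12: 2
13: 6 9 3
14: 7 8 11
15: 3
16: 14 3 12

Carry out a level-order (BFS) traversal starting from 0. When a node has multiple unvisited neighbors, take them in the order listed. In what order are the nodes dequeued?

0, 1, 6, 11, 16, 10, 3, 5, 7, 4, 2, 15, 13, 14, 12, 8, 9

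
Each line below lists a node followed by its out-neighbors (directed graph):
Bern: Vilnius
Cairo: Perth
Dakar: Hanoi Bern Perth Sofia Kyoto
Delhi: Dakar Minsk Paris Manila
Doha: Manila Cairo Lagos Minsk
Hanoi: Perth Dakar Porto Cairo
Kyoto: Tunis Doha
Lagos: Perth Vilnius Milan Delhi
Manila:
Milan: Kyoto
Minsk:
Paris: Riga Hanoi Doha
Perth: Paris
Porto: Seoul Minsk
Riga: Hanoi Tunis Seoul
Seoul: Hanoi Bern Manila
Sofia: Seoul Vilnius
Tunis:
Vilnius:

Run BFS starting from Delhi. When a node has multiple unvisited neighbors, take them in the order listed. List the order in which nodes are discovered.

Visit Delhi; enqueue Dakar, Minsk, Paris, Manila → queue [Dakar, Minsk, Paris, Manila]
Visit Dakar; enqueue Hanoi, Bern, Perth, Sofia, Kyoto → queue [Minsk, Paris, Manila, Hanoi, Bern, Perth, Sofia, Kyoto]
Visit Minsk → queue [Paris, Manila, Hanoi, Bern, Perth, Sofia, Kyoto]
Visit Paris; enqueue Riga, Doha → queue [Manila, Hanoi, Bern, Perth, Sofia, Kyoto, Riga, Doha]
Visit Manila → queue [Hanoi, Bern, Perth, Sofia, Kyoto, Riga, Doha]
Visit Hanoi; enqueue Porto, Cairo → queue [Bern, Perth, Sofia, Kyoto, Riga, Doha, Porto, Cairo]
Visit Bern; enqueue Vilnius → queue [Perth, Sofia, Kyoto, Riga, Doha, Porto, Cairo, Vilnius]
Visit Perth → queue [Sofia, Kyoto, Riga, Doha, Porto, Cairo, Vilnius]
Visit Sofia; enqueue Seoul → queue [Kyoto, Riga, Doha, Porto, Cairo, Vilnius, Seoul]
Visit Kyoto; enqueue Tunis → queue [Riga, Doha, Porto, Cairo, Vilnius, Seoul, Tunis]
Visit Riga → queue [Doha, Porto, Cairo, Vilnius, Seoul, Tunis]
Visit Doha; enqueue Lagos → queue [Porto, Cairo, Vilnius, Seoul, Tunis, Lagos]
Visit Porto → queue [Cairo, Vilnius, Seoul, Tunis, Lagos]
Visit Cairo → queue [Vilnius, Seoul, Tunis, Lagos]
Visit Vilnius → queue [Seoul, Tunis, Lagos]
Visit Seoul → queue [Tunis, Lagos]
Visit Tunis → queue [Lagos]
Visit Lagos; enqueue Milan → queue [Milan]
Visit Milan → queue []

Delhi, Dakar, Minsk, Paris, Manila, Hanoi, Bern, Perth, Sofia, Kyoto, Riga, Doha, Porto, Cairo, Vilnius, Seoul, Tunis, Lagos, Milan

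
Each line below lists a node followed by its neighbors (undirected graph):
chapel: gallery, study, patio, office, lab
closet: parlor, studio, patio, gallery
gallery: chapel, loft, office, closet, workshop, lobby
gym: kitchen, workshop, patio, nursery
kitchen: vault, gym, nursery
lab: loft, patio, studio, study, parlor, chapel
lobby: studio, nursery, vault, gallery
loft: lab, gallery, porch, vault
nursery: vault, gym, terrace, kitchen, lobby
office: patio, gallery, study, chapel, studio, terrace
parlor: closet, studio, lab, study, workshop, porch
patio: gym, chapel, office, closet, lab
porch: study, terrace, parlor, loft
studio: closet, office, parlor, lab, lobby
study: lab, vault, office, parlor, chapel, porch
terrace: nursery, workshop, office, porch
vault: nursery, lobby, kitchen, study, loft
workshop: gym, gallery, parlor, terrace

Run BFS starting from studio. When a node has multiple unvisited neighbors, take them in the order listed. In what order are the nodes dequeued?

studio, closet, office, parlor, lab, lobby, patio, gallery, study, chapel, terrace, workshop, porch, loft, nursery, vault, gym, kitchen

Visit studio; enqueue closet, office, parlor, lab, lobby → queue [closet, office, parlor, lab, lobby]
Visit closet; enqueue patio, gallery → queue [office, parlor, lab, lobby, patio, gallery]
Visit office; enqueue study, chapel, terrace → queue [parlor, lab, lobby, patio, gallery, study, chapel, terrace]
Visit parlor; enqueue workshop, porch → queue [lab, lobby, patio, gallery, study, chapel, terrace, workshop, porch]
Visit lab; enqueue loft → queue [lobby, patio, gallery, study, chapel, terrace, workshop, porch, loft]
Visit lobby; enqueue nursery, vault → queue [patio, gallery, study, chapel, terrace, workshop, porch, loft, nursery, vault]
Visit patio; enqueue gym → queue [gallery, study, chapel, terrace, workshop, porch, loft, nursery, vault, gym]
Visit gallery → queue [study, chapel, terrace, workshop, porch, loft, nursery, vault, gym]
Visit study → queue [chapel, terrace, workshop, porch, loft, nursery, vault, gym]
Visit chapel → queue [terrace, workshop, porch, loft, nursery, vault, gym]
Visit terrace → queue [workshop, porch, loft, nursery, vault, gym]
Visit workshop → queue [porch, loft, nursery, vault, gym]
Visit porch → queue [loft, nursery, vault, gym]
Visit loft → queue [nursery, vault, gym]
Visit nursery; enqueue kitchen → queue [vault, gym, kitchen]
Visit vault → queue [gym, kitchen]
Visit gym → queue [kitchen]
Visit kitchen → queue []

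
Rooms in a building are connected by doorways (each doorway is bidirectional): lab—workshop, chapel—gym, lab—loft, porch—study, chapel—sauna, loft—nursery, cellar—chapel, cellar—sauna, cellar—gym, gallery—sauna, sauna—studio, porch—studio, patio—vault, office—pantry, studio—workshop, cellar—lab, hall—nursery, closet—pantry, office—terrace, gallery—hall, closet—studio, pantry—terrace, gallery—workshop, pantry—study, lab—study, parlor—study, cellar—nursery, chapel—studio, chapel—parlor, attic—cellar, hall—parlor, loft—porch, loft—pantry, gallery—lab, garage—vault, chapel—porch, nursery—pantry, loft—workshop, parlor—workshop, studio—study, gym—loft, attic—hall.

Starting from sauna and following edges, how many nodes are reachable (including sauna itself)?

19

BFS from sauna visits: sauna, cellar, chapel, gallery, studio, attic, gym, lab, nursery, parlor, porch, hall, workshop, closet, study, loft, pantry, office, terrace
Reachable nodes: 19 of 22 total.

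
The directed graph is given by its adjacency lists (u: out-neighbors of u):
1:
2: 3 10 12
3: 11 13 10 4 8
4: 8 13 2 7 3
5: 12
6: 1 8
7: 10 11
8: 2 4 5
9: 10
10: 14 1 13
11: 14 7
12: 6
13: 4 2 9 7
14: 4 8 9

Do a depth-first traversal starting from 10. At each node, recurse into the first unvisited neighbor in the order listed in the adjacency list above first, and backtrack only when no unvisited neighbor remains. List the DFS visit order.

Visit 10
10 → 14
14 → 4
4 → 8
8 → 2
2 → 3
3 → 11
11 → 7
3 → 13
13 → 9
2 → 12
12 → 6
6 → 1
8 → 5

10 14 4 8 2 3 11 7 13 9 12 6 1 5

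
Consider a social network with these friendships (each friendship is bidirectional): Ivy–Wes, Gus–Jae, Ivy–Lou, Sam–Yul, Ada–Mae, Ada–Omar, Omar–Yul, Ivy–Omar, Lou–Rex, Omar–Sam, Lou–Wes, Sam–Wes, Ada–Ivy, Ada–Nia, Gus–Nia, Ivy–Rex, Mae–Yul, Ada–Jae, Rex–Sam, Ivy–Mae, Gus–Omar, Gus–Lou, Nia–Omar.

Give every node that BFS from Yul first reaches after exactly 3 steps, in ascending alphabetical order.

Level 0: Yul
Level 1: Mae, Omar, Sam
Level 2: Ada, Gus, Ivy, Nia, Rex, Wes
Level 3: Jae, Lou

Jae, Lou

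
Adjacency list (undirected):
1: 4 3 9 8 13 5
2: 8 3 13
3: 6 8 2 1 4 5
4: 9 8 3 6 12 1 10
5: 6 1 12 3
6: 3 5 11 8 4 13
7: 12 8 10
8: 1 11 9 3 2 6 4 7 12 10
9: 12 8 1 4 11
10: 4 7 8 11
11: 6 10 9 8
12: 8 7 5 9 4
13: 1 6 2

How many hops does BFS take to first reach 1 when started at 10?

2

Level 0: 10
Level 1: 4, 7, 8, 11
Level 2: 1, 2, 3, 6, 9, 12
Level 3: 5, 13
1 first appears at level 2.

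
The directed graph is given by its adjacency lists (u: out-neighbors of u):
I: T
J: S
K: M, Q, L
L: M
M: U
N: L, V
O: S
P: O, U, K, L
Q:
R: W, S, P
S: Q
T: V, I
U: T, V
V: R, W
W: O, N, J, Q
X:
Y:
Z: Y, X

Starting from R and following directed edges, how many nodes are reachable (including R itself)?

15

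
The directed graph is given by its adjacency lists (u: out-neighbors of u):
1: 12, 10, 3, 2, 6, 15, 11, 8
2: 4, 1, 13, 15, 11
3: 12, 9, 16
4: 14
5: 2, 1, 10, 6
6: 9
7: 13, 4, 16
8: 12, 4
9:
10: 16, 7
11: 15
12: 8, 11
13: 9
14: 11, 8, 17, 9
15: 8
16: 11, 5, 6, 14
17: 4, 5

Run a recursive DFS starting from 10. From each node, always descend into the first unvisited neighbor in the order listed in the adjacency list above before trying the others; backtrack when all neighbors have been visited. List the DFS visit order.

Visit 10
10 → 16
16 → 11
11 → 15
15 → 8
8 → 12
8 → 4
4 → 14
14 → 17
17 → 5
5 → 2
2 → 1
1 → 3
3 → 9
1 → 6
2 → 13
10 → 7

10, 16, 11, 15, 8, 12, 4, 14, 17, 5, 2, 1, 3, 9, 6, 13, 7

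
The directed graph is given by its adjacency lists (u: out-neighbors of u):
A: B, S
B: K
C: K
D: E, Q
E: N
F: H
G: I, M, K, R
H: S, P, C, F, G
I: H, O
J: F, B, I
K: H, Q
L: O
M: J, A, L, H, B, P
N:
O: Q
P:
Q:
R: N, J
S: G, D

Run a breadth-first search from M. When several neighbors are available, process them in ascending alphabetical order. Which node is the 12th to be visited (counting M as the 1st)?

Visit M; enqueue A, B, H, J, L, P → queue [A, B, H, J, L, P]
Visit A; enqueue S → queue [B, H, J, L, P, S]
Visit B; enqueue K → queue [H, J, L, P, S, K]
Visit H; enqueue C, F, G → queue [J, L, P, S, K, C, F, G]
Visit J; enqueue I → queue [L, P, S, K, C, F, G, I]
Visit L; enqueue O → queue [P, S, K, C, F, G, I, O]
Visit P → queue [S, K, C, F, G, I, O]
Visit S; enqueue D → queue [K, C, F, G, I, O, D]
Visit K; enqueue Q → queue [C, F, G, I, O, D, Q]
Visit C → queue [F, G, I, O, D, Q]
Visit F → queue [G, I, O, D, Q]
Visit G; enqueue R → queue [I, O, D, Q, R]
Visit I → queue [O, D, Q, R]
Visit O → queue [D, Q, R]
Visit D; enqueue E → queue [Q, R, E]
Visit Q → queue [R, E]
Visit R; enqueue N → queue [E, N]
Visit E → queue [N]
Visit N → queue []

Visit order: M, A, B, H, J, L, P, S, K, C, F, G, I, O, D, Q, R, E, N

G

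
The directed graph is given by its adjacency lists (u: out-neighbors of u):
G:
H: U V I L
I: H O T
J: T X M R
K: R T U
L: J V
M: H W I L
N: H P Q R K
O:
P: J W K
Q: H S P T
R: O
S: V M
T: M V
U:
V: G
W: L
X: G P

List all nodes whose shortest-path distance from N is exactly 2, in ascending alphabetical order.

Level 0: N
Level 1: H, K, P, Q, R
Level 2: I, J, L, O, S, T, U, V, W
Level 3: G, M, X

I, J, L, O, S, T, U, V, W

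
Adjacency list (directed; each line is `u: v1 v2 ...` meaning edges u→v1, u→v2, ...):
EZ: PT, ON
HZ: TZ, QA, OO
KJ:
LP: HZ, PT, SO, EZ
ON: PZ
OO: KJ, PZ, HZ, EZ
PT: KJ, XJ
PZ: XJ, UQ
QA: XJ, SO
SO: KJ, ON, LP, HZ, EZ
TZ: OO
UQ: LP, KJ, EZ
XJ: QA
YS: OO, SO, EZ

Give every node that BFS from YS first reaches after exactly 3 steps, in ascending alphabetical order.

Level 0: YS
Level 1: EZ, OO, SO
Level 2: HZ, KJ, LP, ON, PT, PZ
Level 3: QA, TZ, UQ, XJ

QA, TZ, UQ, XJ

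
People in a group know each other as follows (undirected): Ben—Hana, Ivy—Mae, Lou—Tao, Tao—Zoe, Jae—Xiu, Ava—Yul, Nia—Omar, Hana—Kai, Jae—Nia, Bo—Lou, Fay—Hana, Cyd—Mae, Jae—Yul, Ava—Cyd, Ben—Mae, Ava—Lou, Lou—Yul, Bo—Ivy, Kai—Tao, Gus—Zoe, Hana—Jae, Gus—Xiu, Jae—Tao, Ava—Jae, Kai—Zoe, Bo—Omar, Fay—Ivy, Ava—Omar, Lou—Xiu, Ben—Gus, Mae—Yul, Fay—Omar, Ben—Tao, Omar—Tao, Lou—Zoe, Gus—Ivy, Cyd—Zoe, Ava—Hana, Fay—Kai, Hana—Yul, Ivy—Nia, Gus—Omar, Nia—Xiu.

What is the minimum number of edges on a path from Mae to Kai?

Level 0: Mae
Level 1: Ben, Cyd, Ivy, Yul
Level 2: Ava, Bo, Fay, Gus, Hana, Jae, Lou, Nia, Tao, Zoe
Level 3: Kai, Omar, Xiu
Kai first appears at level 3.

3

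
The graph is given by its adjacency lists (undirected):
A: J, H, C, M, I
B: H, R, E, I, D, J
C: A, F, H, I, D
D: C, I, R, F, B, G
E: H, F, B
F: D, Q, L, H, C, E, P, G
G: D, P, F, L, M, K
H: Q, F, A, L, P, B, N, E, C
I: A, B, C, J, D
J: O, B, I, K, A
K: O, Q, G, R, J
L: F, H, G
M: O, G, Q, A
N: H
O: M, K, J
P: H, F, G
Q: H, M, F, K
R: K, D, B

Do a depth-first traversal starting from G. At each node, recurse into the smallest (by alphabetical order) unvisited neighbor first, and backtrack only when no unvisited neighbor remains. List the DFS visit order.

G, D, B, E, F, C, A, H, L, N, P, Q, K, J, I, O, M, R

Visit G
G → D
D → B
B → E
E → F
F → C
C → A
A → H
H → L
H → N
H → P
H → Q
Q → K
K → J
J → I
J → O
O → M
K → R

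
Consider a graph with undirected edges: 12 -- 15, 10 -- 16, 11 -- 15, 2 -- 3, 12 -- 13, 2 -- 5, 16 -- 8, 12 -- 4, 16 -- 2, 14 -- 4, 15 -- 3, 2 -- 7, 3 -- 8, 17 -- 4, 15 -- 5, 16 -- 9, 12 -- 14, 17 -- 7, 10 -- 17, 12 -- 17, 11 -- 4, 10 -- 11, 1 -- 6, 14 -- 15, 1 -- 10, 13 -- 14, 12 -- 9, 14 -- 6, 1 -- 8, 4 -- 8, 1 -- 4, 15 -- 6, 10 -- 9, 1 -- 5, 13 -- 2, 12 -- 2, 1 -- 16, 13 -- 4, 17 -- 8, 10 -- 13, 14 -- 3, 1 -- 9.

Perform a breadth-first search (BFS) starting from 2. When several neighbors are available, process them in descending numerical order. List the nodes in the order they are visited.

Visit 2; enqueue 16, 13, 12, 7, 5, 3 → queue [16, 13, 12, 7, 5, 3]
Visit 16; enqueue 10, 9, 8, 1 → queue [13, 12, 7, 5, 3, 10, 9, 8, 1]
Visit 13; enqueue 14, 4 → queue [12, 7, 5, 3, 10, 9, 8, 1, 14, 4]
Visit 12; enqueue 17, 15 → queue [7, 5, 3, 10, 9, 8, 1, 14, 4, 17, 15]
Visit 7 → queue [5, 3, 10, 9, 8, 1, 14, 4, 17, 15]
Visit 5 → queue [3, 10, 9, 8, 1, 14, 4, 17, 15]
Visit 3 → queue [10, 9, 8, 1, 14, 4, 17, 15]
Visit 10; enqueue 11 → queue [9, 8, 1, 14, 4, 17, 15, 11]
Visit 9 → queue [8, 1, 14, 4, 17, 15, 11]
Visit 8 → queue [1, 14, 4, 17, 15, 11]
Visit 1; enqueue 6 → queue [14, 4, 17, 15, 11, 6]
Visit 14 → queue [4, 17, 15, 11, 6]
Visit 4 → queue [17, 15, 11, 6]
Visit 17 → queue [15, 11, 6]
Visit 15 → queue [11, 6]
Visit 11 → queue [6]
Visit 6 → queue []

2 → 16 → 13 → 12 → 7 → 5 → 3 → 10 → 9 → 8 → 1 → 14 → 4 → 17 → 15 → 11 → 6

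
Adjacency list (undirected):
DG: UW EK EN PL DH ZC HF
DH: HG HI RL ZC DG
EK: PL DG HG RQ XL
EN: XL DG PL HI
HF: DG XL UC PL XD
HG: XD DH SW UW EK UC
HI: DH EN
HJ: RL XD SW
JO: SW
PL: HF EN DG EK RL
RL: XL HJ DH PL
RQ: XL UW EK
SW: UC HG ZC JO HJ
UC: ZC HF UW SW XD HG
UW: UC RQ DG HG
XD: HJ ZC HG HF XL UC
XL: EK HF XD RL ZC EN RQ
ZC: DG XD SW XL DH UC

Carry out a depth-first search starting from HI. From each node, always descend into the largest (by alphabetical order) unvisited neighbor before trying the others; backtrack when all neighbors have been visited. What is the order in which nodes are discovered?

HI → EN → XL → ZC → XD → UC → UW → RQ → EK → PL → RL → HJ → SW → JO → HG → DH → DG → HF

Visit HI
HI → EN
EN → XL
XL → ZC
ZC → XD
XD → UC
UC → UW
UW → RQ
RQ → EK
EK → PL
PL → RL
RL → HJ
HJ → SW
SW → JO
SW → HG
HG → DH
DH → DG
DG → HF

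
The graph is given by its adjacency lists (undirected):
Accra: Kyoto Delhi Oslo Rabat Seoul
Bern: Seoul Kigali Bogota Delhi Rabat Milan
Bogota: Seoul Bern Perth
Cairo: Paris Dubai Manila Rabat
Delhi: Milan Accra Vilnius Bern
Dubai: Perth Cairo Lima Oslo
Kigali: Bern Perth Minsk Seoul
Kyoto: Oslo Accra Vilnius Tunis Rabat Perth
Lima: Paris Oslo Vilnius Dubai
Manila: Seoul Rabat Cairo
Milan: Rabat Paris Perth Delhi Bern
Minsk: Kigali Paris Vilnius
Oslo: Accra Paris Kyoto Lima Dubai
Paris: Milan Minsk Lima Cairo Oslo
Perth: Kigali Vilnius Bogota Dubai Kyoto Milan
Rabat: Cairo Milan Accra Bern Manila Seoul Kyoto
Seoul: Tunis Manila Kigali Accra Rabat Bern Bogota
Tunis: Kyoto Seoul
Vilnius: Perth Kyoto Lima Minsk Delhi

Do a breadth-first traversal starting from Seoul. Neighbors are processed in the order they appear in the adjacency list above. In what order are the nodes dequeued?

Visit Seoul; enqueue Tunis, Manila, Kigali, Accra, Rabat, Bern, Bogota → queue [Tunis, Manila, Kigali, Accra, Rabat, Bern, Bogota]
Visit Tunis; enqueue Kyoto → queue [Manila, Kigali, Accra, Rabat, Bern, Bogota, Kyoto]
Visit Manila; enqueue Cairo → queue [Kigali, Accra, Rabat, Bern, Bogota, Kyoto, Cairo]
Visit Kigali; enqueue Perth, Minsk → queue [Accra, Rabat, Bern, Bogota, Kyoto, Cairo, Perth, Minsk]
Visit Accra; enqueue Delhi, Oslo → queue [Rabat, Bern, Bogota, Kyoto, Cairo, Perth, Minsk, Delhi, Oslo]
Visit Rabat; enqueue Milan → queue [Bern, Bogota, Kyoto, Cairo, Perth, Minsk, Delhi, Oslo, Milan]
Visit Bern → queue [Bogota, Kyoto, Cairo, Perth, Minsk, Delhi, Oslo, Milan]
Visit Bogota → queue [Kyoto, Cairo, Perth, Minsk, Delhi, Oslo, Milan]
Visit Kyoto; enqueue Vilnius → queue [Cairo, Perth, Minsk, Delhi, Oslo, Milan, Vilnius]
Visit Cairo; enqueue Paris, Dubai → queue [Perth, Minsk, Delhi, Oslo, Milan, Vilnius, Paris, Dubai]
Visit Perth → queue [Minsk, Delhi, Oslo, Milan, Vilnius, Paris, Dubai]
Visit Minsk → queue [Delhi, Oslo, Milan, Vilnius, Paris, Dubai]
Visit Delhi → queue [Oslo, Milan, Vilnius, Paris, Dubai]
Visit Oslo; enqueue Lima → queue [Milan, Vilnius, Paris, Dubai, Lima]
Visit Milan → queue [Vilnius, Paris, Dubai, Lima]
Visit Vilnius → queue [Paris, Dubai, Lima]
Visit Paris → queue [Dubai, Lima]
Visit Dubai → queue [Lima]
Visit Lima → queue []

Seoul, Tunis, Manila, Kigali, Accra, Rabat, Bern, Bogota, Kyoto, Cairo, Perth, Minsk, Delhi, Oslo, Milan, Vilnius, Paris, Dubai, Lima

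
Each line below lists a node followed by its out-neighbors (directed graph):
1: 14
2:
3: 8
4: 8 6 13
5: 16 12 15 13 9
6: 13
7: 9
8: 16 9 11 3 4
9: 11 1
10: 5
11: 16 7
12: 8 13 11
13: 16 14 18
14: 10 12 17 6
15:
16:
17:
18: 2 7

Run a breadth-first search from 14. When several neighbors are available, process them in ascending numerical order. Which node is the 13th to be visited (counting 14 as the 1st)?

15

Visit 14; enqueue 6, 10, 12, 17 → queue [6, 10, 12, 17]
Visit 6; enqueue 13 → queue [10, 12, 17, 13]
Visit 10; enqueue 5 → queue [12, 17, 13, 5]
Visit 12; enqueue 8, 11 → queue [17, 13, 5, 8, 11]
Visit 17 → queue [13, 5, 8, 11]
Visit 13; enqueue 16, 18 → queue [5, 8, 11, 16, 18]
Visit 5; enqueue 9, 15 → queue [8, 11, 16, 18, 9, 15]
Visit 8; enqueue 3, 4 → queue [11, 16, 18, 9, 15, 3, 4]
Visit 11; enqueue 7 → queue [16, 18, 9, 15, 3, 4, 7]
Visit 16 → queue [18, 9, 15, 3, 4, 7]
Visit 18; enqueue 2 → queue [9, 15, 3, 4, 7, 2]
Visit 9; enqueue 1 → queue [15, 3, 4, 7, 2, 1]
Visit 15 → queue [3, 4, 7, 2, 1]
Visit 3 → queue [4, 7, 2, 1]
Visit 4 → queue [7, 2, 1]
Visit 7 → queue [2, 1]
Visit 2 → queue [1]
Visit 1 → queue []

Visit order: 14, 6, 10, 12, 17, 13, 5, 8, 11, 16, 18, 9, 15, 3, 4, 7, 2, 1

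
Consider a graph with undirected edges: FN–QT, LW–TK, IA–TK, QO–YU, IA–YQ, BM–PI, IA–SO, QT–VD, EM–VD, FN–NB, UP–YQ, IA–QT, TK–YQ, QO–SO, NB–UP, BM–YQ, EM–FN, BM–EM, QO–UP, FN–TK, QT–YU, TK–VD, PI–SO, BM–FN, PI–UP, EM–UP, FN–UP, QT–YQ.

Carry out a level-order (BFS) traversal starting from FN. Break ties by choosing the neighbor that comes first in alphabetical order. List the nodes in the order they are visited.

Visit FN; enqueue BM, EM, NB, QT, TK, UP → queue [BM, EM, NB, QT, TK, UP]
Visit BM; enqueue PI, YQ → queue [EM, NB, QT, TK, UP, PI, YQ]
Visit EM; enqueue VD → queue [NB, QT, TK, UP, PI, YQ, VD]
Visit NB → queue [QT, TK, UP, PI, YQ, VD]
Visit QT; enqueue IA, YU → queue [TK, UP, PI, YQ, VD, IA, YU]
Visit TK; enqueue LW → queue [UP, PI, YQ, VD, IA, YU, LW]
Visit UP; enqueue QO → queue [PI, YQ, VD, IA, YU, LW, QO]
Visit PI; enqueue SO → queue [YQ, VD, IA, YU, LW, QO, SO]
Visit YQ → queue [VD, IA, YU, LW, QO, SO]
Visit VD → queue [IA, YU, LW, QO, SO]
Visit IA → queue [YU, LW, QO, SO]
Visit YU → queue [LW, QO, SO]
Visit LW → queue [QO, SO]
Visit QO → queue [SO]
Visit SO → queue []

FN, BM, EM, NB, QT, TK, UP, PI, YQ, VD, IA, YU, LW, QO, SO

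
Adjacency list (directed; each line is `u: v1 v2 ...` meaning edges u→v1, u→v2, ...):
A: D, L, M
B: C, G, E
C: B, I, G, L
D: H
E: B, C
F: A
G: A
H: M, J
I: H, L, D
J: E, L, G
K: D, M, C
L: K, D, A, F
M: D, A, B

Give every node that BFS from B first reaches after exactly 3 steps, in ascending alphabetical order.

D, F, H, K, M

Level 0: B
Level 1: C, E, G
Level 2: A, I, L
Level 3: D, F, H, K, M
Level 4: J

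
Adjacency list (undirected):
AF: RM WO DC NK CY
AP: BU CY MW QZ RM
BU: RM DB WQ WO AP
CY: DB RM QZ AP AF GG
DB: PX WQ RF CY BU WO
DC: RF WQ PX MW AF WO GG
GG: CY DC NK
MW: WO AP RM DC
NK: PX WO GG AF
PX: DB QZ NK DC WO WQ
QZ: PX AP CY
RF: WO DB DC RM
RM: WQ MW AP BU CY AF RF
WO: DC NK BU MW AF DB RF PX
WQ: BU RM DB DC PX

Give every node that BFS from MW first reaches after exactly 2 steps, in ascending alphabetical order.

Level 0: MW
Level 1: AP, DC, RM, WO
Level 2: AF, BU, CY, DB, GG, NK, PX, QZ, RF, WQ

AF, BU, CY, DB, GG, NK, PX, QZ, RF, WQ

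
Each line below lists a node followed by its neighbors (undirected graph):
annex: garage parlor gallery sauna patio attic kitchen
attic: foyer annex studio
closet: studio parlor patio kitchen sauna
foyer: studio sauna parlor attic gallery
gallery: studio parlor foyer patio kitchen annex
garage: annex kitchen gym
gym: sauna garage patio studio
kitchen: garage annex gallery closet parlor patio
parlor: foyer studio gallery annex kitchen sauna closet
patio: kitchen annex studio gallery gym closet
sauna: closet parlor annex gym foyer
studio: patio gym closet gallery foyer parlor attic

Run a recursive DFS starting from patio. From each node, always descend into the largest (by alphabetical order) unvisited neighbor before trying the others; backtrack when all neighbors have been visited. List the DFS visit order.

patio studio parlor sauna gym garage kitchen gallery foyer attic annex closet

Visit patio
patio → studio
studio → parlor
parlor → sauna
sauna → gym
gym → garage
garage → kitchen
kitchen → gallery
gallery → foyer
foyer → attic
attic → annex
kitchen → closet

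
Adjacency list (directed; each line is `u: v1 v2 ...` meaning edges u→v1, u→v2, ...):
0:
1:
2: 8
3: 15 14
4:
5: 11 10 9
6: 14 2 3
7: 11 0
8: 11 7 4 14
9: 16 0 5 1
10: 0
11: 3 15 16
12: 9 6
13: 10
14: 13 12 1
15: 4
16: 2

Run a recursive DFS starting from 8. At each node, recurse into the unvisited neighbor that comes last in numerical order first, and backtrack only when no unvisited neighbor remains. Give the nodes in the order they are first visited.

Visit 8
8 → 14
14 → 13
13 → 10
10 → 0
14 → 12
12 → 9
9 → 16
16 → 2
9 → 5
5 → 11
11 → 15
15 → 4
11 → 3
9 → 1
12 → 6
8 → 7

8 -> 14 -> 13 -> 10 -> 0 -> 12 -> 9 -> 16 -> 2 -> 5 -> 11 -> 15 -> 4 -> 3 -> 1 -> 6 -> 7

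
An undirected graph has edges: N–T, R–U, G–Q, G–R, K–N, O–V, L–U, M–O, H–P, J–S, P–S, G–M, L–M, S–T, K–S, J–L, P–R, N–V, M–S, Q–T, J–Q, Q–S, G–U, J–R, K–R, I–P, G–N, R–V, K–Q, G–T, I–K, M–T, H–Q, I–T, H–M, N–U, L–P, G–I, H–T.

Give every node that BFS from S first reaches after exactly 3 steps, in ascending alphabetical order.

Level 0: S
Level 1: J, K, M, P, Q, T
Level 2: G, H, I, L, N, O, R
Level 3: U, V

U, V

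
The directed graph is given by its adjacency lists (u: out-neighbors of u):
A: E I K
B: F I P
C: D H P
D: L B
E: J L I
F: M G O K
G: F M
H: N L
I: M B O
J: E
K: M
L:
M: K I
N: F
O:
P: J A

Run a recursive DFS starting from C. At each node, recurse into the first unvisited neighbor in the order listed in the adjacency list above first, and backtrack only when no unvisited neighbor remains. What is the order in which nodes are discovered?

Visit C
C → D
D → L
D → B
B → F
F → M
M → K
M → I
I → O
F → G
B → P
P → J
J → E
P → A
C → H
H → N

C D L B F M K I O G P J E A H N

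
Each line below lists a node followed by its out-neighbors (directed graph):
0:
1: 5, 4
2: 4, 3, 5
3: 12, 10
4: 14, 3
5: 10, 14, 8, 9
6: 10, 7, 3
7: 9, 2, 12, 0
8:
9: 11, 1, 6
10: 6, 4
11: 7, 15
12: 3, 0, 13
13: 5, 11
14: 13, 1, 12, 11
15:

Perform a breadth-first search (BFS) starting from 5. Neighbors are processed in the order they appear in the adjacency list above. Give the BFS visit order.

Visit 5; enqueue 10, 14, 8, 9 → queue [10, 14, 8, 9]
Visit 10; enqueue 6, 4 → queue [14, 8, 9, 6, 4]
Visit 14; enqueue 13, 1, 12, 11 → queue [8, 9, 6, 4, 13, 1, 12, 11]
Visit 8 → queue [9, 6, 4, 13, 1, 12, 11]
Visit 9 → queue [6, 4, 13, 1, 12, 11]
Visit 6; enqueue 7, 3 → queue [4, 13, 1, 12, 11, 7, 3]
Visit 4 → queue [13, 1, 12, 11, 7, 3]
Visit 13 → queue [1, 12, 11, 7, 3]
Visit 1 → queue [12, 11, 7, 3]
Visit 12; enqueue 0 → queue [11, 7, 3, 0]
Visit 11; enqueue 15 → queue [7, 3, 0, 15]
Visit 7; enqueue 2 → queue [3, 0, 15, 2]
Visit 3 → queue [0, 15, 2]
Visit 0 → queue [15, 2]
Visit 15 → queue [2]
Visit 2 → queue []

5 10 14 8 9 6 4 13 1 12 11 7 3 0 15 2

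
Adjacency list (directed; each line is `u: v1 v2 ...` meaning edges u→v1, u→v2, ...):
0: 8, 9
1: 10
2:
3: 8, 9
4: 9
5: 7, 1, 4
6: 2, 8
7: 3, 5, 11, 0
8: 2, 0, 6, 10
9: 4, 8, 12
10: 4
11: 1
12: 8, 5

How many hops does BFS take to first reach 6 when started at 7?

Level 0: 7
Level 1: 0, 3, 5, 11
Level 2: 1, 4, 8, 9
Level 3: 2, 6, 10, 12
6 first appears at level 3.

3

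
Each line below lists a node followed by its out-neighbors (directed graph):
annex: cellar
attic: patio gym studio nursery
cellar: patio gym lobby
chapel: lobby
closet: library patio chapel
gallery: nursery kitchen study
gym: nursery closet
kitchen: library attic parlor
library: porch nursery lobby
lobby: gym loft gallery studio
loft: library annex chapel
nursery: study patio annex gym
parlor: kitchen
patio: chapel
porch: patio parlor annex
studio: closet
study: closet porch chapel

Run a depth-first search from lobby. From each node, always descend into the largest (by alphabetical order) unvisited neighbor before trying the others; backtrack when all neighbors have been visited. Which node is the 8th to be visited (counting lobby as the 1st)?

parlor

Visit lobby
lobby → studio
studio → closet
closet → patio
patio → chapel
closet → library
library → porch
porch → parlor
parlor → kitchen
kitchen → attic
attic → nursery
nursery → study
nursery → gym
nursery → annex
annex → cellar
lobby → loft
lobby → gallery

Visit order: lobby, studio, closet, patio, chapel, library, porch, parlor, kitchen, attic, nursery, study, gym, annex, cellar, loft, gallery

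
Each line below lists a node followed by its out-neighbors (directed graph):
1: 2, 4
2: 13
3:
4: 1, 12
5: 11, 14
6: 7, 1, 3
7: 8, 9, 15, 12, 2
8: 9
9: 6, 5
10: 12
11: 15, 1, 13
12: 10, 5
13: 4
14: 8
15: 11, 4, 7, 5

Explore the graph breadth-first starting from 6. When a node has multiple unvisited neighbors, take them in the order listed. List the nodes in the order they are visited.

Visit 6; enqueue 7, 1, 3 → queue [7, 1, 3]
Visit 7; enqueue 8, 9, 15, 12, 2 → queue [1, 3, 8, 9, 15, 12, 2]
Visit 1; enqueue 4 → queue [3, 8, 9, 15, 12, 2, 4]
Visit 3 → queue [8, 9, 15, 12, 2, 4]
Visit 8 → queue [9, 15, 12, 2, 4]
Visit 9; enqueue 5 → queue [15, 12, 2, 4, 5]
Visit 15; enqueue 11 → queue [12, 2, 4, 5, 11]
Visit 12; enqueue 10 → queue [2, 4, 5, 11, 10]
Visit 2; enqueue 13 → queue [4, 5, 11, 10, 13]
Visit 4 → queue [5, 11, 10, 13]
Visit 5; enqueue 14 → queue [11, 10, 13, 14]
Visit 11 → queue [10, 13, 14]
Visit 10 → queue [13, 14]
Visit 13 → queue [14]
Visit 14 → queue []

6 7 1 3 8 9 15 12 2 4 5 11 10 13 14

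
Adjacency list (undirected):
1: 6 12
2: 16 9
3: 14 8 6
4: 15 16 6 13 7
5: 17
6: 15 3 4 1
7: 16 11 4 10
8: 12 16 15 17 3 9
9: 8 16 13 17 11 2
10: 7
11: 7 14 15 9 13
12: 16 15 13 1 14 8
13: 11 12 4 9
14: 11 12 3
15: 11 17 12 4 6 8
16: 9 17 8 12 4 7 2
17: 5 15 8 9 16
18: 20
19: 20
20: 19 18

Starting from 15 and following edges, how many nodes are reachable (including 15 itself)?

BFS from 15 visits: 15, 11, 17, 12, 4, 6, 8, 7, 14, 9, 13, 5, 16, 1, 3, 10, 2
Reachable nodes: 17 of 20 total.

17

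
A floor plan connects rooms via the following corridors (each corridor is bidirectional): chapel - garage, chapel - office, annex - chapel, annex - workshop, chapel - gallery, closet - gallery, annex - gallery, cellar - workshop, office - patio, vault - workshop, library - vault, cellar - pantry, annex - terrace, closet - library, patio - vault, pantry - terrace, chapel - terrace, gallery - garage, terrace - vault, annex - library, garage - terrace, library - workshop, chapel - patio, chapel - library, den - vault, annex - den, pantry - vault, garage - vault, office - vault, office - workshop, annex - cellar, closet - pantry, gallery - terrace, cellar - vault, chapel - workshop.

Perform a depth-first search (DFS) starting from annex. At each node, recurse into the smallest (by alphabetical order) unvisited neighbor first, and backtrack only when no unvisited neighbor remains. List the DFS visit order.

annex, cellar, pantry, closet, gallery, chapel, garage, terrace, vault, den, library, workshop, office, patio

Visit annex
annex → cellar
cellar → pantry
pantry → closet
closet → gallery
gallery → chapel
chapel → garage
garage → terrace
terrace → vault
vault → den
vault → library
library → workshop
workshop → office
office → patio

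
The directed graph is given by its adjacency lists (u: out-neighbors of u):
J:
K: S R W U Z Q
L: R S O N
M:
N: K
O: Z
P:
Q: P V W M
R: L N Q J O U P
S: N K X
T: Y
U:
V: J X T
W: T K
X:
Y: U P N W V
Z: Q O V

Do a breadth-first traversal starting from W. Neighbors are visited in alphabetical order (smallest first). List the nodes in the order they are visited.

Visit W; enqueue K, T → queue [K, T]
Visit K; enqueue Q, R, S, U, Z → queue [T, Q, R, S, U, Z]
Visit T; enqueue Y → queue [Q, R, S, U, Z, Y]
Visit Q; enqueue M, P, V → queue [R, S, U, Z, Y, M, P, V]
Visit R; enqueue J, L, N, O → queue [S, U, Z, Y, M, P, V, J, L, N, O]
Visit S; enqueue X → queue [U, Z, Y, M, P, V, J, L, N, O, X]
Visit U → queue [Z, Y, M, P, V, J, L, N, O, X]
Visit Z → queue [Y, M, P, V, J, L, N, O, X]
Visit Y → queue [M, P, V, J, L, N, O, X]
Visit M → queue [P, V, J, L, N, O, X]
Visit P → queue [V, J, L, N, O, X]
Visit V → queue [J, L, N, O, X]
Visit J → queue [L, N, O, X]
Visit L → queue [N, O, X]
Visit N → queue [O, X]
Visit O → queue [X]
Visit X → queue []

W, K, T, Q, R, S, U, Z, Y, M, P, V, J, L, N, O, X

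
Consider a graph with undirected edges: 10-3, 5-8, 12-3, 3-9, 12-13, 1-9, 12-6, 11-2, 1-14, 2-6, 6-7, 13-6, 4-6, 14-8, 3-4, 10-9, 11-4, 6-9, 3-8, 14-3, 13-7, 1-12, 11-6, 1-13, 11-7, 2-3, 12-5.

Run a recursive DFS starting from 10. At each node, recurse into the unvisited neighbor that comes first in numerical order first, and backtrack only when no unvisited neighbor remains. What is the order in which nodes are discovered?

10, 3, 2, 6, 4, 11, 7, 13, 1, 9, 12, 5, 8, 14

Visit 10
10 → 3
3 → 2
2 → 6
6 → 4
4 → 11
11 → 7
7 → 13
13 → 1
1 → 9
1 → 12
12 → 5
5 → 8
8 → 14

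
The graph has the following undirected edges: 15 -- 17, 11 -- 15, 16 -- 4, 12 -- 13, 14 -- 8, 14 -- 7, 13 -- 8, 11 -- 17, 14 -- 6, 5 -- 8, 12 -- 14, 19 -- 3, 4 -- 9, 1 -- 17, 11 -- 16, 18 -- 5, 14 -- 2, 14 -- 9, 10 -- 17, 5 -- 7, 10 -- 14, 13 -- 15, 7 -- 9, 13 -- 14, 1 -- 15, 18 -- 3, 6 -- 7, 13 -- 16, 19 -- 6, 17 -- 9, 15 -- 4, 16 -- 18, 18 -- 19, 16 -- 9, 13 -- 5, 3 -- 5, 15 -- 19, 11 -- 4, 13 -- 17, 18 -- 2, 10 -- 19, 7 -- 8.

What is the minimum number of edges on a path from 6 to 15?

Level 0: 6
Level 1: 7, 14, 19
Level 2: 2, 3, 5, 8, 9, 10, 12, 13, 15, 18
Level 3: 1, 4, 11, 16, 17
15 first appears at level 2.

2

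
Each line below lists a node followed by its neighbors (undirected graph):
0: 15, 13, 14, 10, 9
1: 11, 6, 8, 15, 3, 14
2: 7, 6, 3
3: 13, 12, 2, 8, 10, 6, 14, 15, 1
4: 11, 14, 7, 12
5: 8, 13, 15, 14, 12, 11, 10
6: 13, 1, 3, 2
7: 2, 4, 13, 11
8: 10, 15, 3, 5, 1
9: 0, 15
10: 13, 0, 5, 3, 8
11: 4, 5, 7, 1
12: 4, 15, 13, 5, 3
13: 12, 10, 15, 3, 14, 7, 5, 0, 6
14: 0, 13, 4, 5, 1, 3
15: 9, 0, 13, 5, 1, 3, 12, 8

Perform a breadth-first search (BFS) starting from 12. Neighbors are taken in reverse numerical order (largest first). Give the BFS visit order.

12 -> 15 -> 13 -> 5 -> 4 -> 3 -> 9 -> 8 -> 1 -> 0 -> 14 -> 10 -> 7 -> 6 -> 11 -> 2

Visit 12; enqueue 15, 13, 5, 4, 3 → queue [15, 13, 5, 4, 3]
Visit 15; enqueue 9, 8, 1, 0 → queue [13, 5, 4, 3, 9, 8, 1, 0]
Visit 13; enqueue 14, 10, 7, 6 → queue [5, 4, 3, 9, 8, 1, 0, 14, 10, 7, 6]
Visit 5; enqueue 11 → queue [4, 3, 9, 8, 1, 0, 14, 10, 7, 6, 11]
Visit 4 → queue [3, 9, 8, 1, 0, 14, 10, 7, 6, 11]
Visit 3; enqueue 2 → queue [9, 8, 1, 0, 14, 10, 7, 6, 11, 2]
Visit 9 → queue [8, 1, 0, 14, 10, 7, 6, 11, 2]
Visit 8 → queue [1, 0, 14, 10, 7, 6, 11, 2]
Visit 1 → queue [0, 14, 10, 7, 6, 11, 2]
Visit 0 → queue [14, 10, 7, 6, 11, 2]
Visit 14 → queue [10, 7, 6, 11, 2]
Visit 10 → queue [7, 6, 11, 2]
Visit 7 → queue [6, 11, 2]
Visit 6 → queue [11, 2]
Visit 11 → queue [2]
Visit 2 → queue []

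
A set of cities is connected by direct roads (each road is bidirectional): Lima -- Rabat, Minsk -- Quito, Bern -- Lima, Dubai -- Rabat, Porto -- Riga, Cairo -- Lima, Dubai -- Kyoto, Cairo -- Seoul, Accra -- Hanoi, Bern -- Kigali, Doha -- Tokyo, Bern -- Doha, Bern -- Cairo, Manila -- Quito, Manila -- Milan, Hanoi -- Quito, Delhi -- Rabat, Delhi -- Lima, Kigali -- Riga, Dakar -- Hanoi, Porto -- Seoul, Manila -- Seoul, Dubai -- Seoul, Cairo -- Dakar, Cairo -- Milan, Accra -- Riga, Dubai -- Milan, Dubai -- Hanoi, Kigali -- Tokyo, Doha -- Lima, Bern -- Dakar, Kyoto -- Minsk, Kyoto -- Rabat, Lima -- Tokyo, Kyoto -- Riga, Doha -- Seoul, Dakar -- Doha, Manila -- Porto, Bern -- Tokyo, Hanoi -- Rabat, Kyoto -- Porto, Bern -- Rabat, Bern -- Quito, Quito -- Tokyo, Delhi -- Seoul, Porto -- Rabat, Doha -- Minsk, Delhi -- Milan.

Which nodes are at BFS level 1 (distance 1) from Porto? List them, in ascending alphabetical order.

Kyoto, Manila, Rabat, Riga, Seoul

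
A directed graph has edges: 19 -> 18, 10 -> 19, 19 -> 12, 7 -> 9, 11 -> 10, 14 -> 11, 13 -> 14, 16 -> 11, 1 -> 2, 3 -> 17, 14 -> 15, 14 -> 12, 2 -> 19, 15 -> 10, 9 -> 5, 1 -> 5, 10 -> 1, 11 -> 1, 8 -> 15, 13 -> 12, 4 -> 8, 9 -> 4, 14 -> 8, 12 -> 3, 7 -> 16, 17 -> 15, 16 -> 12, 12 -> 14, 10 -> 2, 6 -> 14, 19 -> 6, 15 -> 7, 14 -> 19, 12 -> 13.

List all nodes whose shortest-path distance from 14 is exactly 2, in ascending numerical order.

1, 3, 6, 7, 10, 13, 18

Level 0: 14
Level 1: 8, 11, 12, 15, 19
Level 2: 1, 3, 6, 7, 10, 13, 18
Level 3: 2, 5, 9, 16, 17
Level 4: 4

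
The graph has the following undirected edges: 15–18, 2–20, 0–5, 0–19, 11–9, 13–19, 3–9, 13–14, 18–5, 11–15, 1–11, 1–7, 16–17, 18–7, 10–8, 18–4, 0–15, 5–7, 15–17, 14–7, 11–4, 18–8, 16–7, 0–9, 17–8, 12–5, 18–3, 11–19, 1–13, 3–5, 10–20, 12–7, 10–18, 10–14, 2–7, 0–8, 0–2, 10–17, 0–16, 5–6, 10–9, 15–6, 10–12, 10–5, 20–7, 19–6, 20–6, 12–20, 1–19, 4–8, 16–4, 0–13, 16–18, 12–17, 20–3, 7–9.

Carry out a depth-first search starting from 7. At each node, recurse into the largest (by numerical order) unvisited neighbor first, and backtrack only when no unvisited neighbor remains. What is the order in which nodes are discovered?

7 → 20 → 12 → 17 → 16 → 18 → 15 → 11 → 19 → 13 → 14 → 10 → 9 → 3 → 5 → 6 → 0 → 8 → 4 → 2 → 1

Visit 7
7 → 20
20 → 12
12 → 17
17 → 16
16 → 18
18 → 15
15 → 11
11 → 19
19 → 13
13 → 14
14 → 10
10 → 9
9 → 3
3 → 5
5 → 6
5 → 0
0 → 8
8 → 4
0 → 2
13 → 1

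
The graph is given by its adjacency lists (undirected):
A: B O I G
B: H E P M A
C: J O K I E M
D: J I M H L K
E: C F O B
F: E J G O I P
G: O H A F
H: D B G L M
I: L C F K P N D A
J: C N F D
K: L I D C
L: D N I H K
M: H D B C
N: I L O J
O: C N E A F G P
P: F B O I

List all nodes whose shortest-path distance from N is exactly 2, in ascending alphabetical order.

A, C, D, E, F, G, H, K, P

Level 0: N
Level 1: I, J, L, O
Level 2: A, C, D, E, F, G, H, K, P
Level 3: B, M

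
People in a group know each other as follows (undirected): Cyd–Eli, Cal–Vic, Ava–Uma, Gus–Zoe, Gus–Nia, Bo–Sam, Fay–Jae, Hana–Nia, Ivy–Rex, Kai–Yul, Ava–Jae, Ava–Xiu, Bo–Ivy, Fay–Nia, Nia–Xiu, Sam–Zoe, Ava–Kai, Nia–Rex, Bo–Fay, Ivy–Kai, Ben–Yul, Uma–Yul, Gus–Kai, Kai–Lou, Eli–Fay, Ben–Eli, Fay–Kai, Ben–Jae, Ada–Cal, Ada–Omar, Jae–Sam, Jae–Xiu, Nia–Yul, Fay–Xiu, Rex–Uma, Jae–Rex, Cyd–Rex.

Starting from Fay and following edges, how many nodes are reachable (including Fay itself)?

BFS from Fay visits: Fay, Bo, Eli, Jae, Kai, Nia, Xiu, Ivy, Sam, Ben, Cyd, Ava, Rex, Gus, Lou, Yul, Hana, Zoe, Uma
Reachable nodes: 19 of 23 total.

19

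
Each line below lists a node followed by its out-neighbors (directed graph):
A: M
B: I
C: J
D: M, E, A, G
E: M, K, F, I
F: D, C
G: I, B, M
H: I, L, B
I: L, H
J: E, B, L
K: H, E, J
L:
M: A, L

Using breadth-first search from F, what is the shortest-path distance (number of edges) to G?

Level 0: F
Level 1: C, D
Level 2: A, E, G, J, M
Level 3: B, I, K, L
Level 4: H
G first appears at level 2.

2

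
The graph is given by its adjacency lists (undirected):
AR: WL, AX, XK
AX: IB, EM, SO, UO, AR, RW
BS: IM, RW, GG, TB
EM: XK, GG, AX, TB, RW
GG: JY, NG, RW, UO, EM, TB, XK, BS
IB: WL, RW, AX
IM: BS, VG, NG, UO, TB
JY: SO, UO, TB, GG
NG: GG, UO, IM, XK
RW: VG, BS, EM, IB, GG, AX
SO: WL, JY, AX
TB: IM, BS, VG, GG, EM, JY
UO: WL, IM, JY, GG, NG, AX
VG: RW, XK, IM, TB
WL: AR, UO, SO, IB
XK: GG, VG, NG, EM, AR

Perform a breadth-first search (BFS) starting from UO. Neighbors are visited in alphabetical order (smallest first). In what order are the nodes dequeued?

UO → AX → GG → IM → JY → NG → WL → AR → EM → IB → RW → SO → BS → TB → XK → VG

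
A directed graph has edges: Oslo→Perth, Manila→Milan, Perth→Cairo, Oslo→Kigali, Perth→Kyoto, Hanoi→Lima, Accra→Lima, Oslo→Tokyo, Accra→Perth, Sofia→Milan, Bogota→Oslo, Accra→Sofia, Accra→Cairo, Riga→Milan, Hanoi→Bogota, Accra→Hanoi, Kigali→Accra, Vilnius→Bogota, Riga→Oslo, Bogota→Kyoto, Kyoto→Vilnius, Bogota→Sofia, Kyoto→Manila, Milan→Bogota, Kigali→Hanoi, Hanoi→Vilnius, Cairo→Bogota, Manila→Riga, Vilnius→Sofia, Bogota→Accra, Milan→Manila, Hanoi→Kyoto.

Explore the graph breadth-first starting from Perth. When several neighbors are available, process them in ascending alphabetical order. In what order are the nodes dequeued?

Perth, Cairo, Kyoto, Bogota, Manila, Vilnius, Accra, Oslo, Sofia, Milan, Riga, Hanoi, Lima, Kigali, Tokyo

Visit Perth; enqueue Cairo, Kyoto → queue [Cairo, Kyoto]
Visit Cairo; enqueue Bogota → queue [Kyoto, Bogota]
Visit Kyoto; enqueue Manila, Vilnius → queue [Bogota, Manila, Vilnius]
Visit Bogota; enqueue Accra, Oslo, Sofia → queue [Manila, Vilnius, Accra, Oslo, Sofia]
Visit Manila; enqueue Milan, Riga → queue [Vilnius, Accra, Oslo, Sofia, Milan, Riga]
Visit Vilnius → queue [Accra, Oslo, Sofia, Milan, Riga]
Visit Accra; enqueue Hanoi, Lima → queue [Oslo, Sofia, Milan, Riga, Hanoi, Lima]
Visit Oslo; enqueue Kigali, Tokyo → queue [Sofia, Milan, Riga, Hanoi, Lima, Kigali, Tokyo]
Visit Sofia → queue [Milan, Riga, Hanoi, Lima, Kigali, Tokyo]
Visit Milan → queue [Riga, Hanoi, Lima, Kigali, Tokyo]
Visit Riga → queue [Hanoi, Lima, Kigali, Tokyo]
Visit Hanoi → queue [Lima, Kigali, Tokyo]
Visit Lima → queue [Kigali, Tokyo]
Visit Kigali → queue [Tokyo]
Visit Tokyo → queue []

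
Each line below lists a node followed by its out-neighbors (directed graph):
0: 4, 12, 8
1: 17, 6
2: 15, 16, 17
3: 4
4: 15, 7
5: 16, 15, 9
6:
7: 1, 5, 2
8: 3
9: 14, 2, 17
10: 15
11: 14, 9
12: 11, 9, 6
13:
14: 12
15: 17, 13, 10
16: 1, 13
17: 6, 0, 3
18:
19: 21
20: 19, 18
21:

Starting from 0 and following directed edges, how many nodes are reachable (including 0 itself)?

18

BFS from 0 visits: 0, 4, 8, 12, 7, 15, 3, 6, 9, 11, 1, 2, 5, 10, 13, 17, 14, 16
Reachable nodes: 18 of 22 total.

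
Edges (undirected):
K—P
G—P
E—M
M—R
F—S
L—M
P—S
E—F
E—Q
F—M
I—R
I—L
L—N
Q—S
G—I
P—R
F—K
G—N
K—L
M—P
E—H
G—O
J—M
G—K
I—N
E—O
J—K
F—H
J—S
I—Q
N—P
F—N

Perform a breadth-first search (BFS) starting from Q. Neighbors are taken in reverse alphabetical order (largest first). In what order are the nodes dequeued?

Q, S, I, E, P, J, F, R, N, L, G, O, M, H, K

Visit Q; enqueue S, I, E → queue [S, I, E]
Visit S; enqueue P, J, F → queue [I, E, P, J, F]
Visit I; enqueue R, N, L, G → queue [E, P, J, F, R, N, L, G]
Visit E; enqueue O, M, H → queue [P, J, F, R, N, L, G, O, M, H]
Visit P; enqueue K → queue [J, F, R, N, L, G, O, M, H, K]
Visit J → queue [F, R, N, L, G, O, M, H, K]
Visit F → queue [R, N, L, G, O, M, H, K]
Visit R → queue [N, L, G, O, M, H, K]
Visit N → queue [L, G, O, M, H, K]
Visit L → queue [G, O, M, H, K]
Visit G → queue [O, M, H, K]
Visit O → queue [M, H, K]
Visit M → queue [H, K]
Visit H → queue [K]
Visit K → queue []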